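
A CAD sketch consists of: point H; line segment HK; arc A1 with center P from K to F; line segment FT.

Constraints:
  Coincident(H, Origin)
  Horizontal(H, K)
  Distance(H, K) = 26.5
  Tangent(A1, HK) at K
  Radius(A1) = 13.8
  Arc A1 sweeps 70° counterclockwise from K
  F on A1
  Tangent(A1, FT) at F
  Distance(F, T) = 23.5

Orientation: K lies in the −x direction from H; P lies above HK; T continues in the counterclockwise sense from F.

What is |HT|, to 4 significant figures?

31.64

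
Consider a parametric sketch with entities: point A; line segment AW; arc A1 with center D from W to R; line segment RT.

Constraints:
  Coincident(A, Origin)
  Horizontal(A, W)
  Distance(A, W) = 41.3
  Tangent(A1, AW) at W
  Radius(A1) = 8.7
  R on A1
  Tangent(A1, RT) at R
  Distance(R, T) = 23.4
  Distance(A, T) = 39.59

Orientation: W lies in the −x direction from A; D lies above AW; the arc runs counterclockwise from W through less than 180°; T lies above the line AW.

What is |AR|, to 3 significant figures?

33.5

Checks: ∠(DW, WA) = 90.00° ✓; |DW| = 8.700 ✓; |DR| = 8.700 ✓; ∠(DR, RT) = 90.00° ✓; |RT| = 23.40 ✓; |AT| = 39.59 ✓.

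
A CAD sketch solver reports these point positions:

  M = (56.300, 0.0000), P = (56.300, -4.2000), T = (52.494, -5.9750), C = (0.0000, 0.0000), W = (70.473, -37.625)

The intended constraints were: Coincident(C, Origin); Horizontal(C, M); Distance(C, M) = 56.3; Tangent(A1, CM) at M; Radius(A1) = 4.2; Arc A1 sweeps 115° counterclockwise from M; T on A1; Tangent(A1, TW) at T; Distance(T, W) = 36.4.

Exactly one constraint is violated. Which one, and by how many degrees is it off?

Tangent(A1, TW) at T — off by 4.60°.

C = (0.00, 0.00) ✓; C.y = 0.00, M.y = 0.00 ✓; |CM| = 56.30 ✓; ∠(PM, MC) = 90.00° ✓; |PM| = 4.200 ✓; bearing(P→T) − bearing(P→M) = 115.0° ✓; |PT| = 4.200 ✓; ∠(PT, TW) = 85.40° ✗; |TW| = 36.40 ✓.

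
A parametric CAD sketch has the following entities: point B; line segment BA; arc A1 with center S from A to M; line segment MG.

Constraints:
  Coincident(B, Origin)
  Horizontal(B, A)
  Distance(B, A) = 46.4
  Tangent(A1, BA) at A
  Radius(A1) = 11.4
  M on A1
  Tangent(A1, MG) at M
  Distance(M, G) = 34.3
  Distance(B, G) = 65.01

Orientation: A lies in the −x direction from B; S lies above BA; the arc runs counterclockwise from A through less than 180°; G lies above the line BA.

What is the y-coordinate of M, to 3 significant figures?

14.4

Checks: |SM| = 11.40 ✓; ∠(SM, MG) = 90.00° ✓; |MG| = 34.30 ✓; |BG| = 65.01 ✓.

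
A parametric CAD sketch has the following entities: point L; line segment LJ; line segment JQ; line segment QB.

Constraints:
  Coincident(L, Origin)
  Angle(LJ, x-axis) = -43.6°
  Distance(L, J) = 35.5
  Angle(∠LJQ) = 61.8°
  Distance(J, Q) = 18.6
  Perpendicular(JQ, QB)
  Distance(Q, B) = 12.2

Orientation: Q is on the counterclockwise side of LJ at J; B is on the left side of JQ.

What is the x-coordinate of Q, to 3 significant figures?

30.6

L is at the origin; LJ runs at -43.6° with length 35.5, so J = 35.5·(cos -43.6°, sin -43.6°) = (25.7, -24.5). ∠LJQ = 61.8°, so JQ runs at -43.6° + (180° − 61.8°) = 74.6° from the x-axis; with |JQ| = 18.6, Q = J + 18.6·(cos 74.6°, sin 74.6°) = (30.6, -6.55). So Q.x = 30.6.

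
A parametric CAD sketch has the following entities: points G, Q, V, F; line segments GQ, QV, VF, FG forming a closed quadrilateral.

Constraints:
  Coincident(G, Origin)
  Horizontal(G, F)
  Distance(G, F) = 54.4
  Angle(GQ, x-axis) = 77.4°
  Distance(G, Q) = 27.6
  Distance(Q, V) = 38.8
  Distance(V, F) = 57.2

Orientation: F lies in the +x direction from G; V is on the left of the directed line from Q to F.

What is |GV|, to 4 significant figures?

63.56

G is at the origin; G and F share the same y with |GF| = 54.4 and F in +x, so F = (54.4, 0). GQ runs at 77.4° with |GQ| = 27.6, so Q = (6.021, 26.94). V is determined by |QV| = 38.8 and |VF| = 57.2 together: it lies at the intersection of circle(Q, 38.8) and circle(F, 57.2). With |QF| = 55.37, the foot of the radical line on QF is 11.74 from Q and the perpendicular offset is √(38.8² − 11.74²) = 36.98. Taking the left-of-QF solution: V = (34.26, 53.54).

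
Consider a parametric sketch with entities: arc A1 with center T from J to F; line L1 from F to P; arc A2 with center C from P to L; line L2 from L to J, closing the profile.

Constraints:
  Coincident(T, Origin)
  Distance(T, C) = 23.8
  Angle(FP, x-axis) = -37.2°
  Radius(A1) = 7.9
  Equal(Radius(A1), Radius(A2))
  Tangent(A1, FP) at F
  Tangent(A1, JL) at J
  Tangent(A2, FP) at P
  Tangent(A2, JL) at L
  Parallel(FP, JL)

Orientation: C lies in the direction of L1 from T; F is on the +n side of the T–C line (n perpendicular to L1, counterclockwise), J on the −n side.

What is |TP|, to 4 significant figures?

25.08

Tangency of A1 to both parallel lines with radius 7.9 puts F and J at T ± 7.9·n: F = (4.776, 6.293), J = (-4.776, -6.293). Equal radii place P and L the same way about C: P = C + 7.9·n = (23.73, -8.097), L = C − 7.9·n = (14.18, -20.68). Then |TP| = |P − T| = 25.08.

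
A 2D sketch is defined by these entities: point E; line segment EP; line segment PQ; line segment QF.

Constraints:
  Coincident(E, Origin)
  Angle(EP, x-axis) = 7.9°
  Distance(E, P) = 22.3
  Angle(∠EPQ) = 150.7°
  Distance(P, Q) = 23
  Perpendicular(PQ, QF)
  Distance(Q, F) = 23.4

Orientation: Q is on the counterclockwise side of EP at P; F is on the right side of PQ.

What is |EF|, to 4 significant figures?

54.58

∠EPQ = 150.7°, so PQ runs at 7.9° + (180° − 150.7°) = 37.20° from the x-axis; with |PQ| = 23.0, Q = P + 23.0·(cos 37.20°, sin 37.20°) = (40.41, 16.97). The perpendicularity gives QF at right angles to PQ; with |QF| = 23.4 on the right of PQ, F = Q + 23.4·(0.6046, -0.7965) = (54.56, -1.668). Then |EF| = |F − E| = 54.58.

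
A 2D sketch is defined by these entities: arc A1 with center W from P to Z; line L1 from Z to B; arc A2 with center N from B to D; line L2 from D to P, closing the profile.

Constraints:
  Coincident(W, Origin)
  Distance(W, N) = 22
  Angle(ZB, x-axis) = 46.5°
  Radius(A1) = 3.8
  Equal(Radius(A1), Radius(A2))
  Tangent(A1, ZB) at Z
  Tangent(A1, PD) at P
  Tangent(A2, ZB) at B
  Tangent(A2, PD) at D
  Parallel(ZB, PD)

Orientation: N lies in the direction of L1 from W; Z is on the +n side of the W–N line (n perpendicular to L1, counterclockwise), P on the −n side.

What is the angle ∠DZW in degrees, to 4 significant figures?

70.94°

The slot axis is L1's direction at 46.5°, so u = (cos 46.5°, sin 46.5°) = (0.6884, 0.7254) and n = (−sin 46.5°, cos 46.5°) = (-0.7254, 0.6884). W is at the origin and N lies 22.0 along u from W, so N = 22.0·u = (15.14, 15.96). Tangency of A1 to both parallel lines with radius 3.8 puts Z and P at W ± 3.8·n: Z = (-2.756, 2.616), P = (2.756, -2.616). Equal radii place B and D the same way about N: B = N + 3.8·n = (12.39, 18.57), D = N − 3.8·n = (17.90, 13.34). Then cos ∠DZW = ZD·ZW / (|ZD||ZW|), giving 70.94°.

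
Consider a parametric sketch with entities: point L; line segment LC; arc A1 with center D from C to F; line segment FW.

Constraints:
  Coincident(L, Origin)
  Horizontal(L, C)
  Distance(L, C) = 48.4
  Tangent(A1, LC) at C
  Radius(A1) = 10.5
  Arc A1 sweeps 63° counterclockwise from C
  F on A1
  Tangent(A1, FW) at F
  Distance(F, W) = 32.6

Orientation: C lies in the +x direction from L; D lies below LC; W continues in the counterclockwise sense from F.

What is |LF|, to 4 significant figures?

39.46

L is at the origin; LC is horizontal with |LC| = 48.4 and C on the +x side, so C = (48.40, 0.000). Tangency of A1 to LC means the radius DC is perpendicular to LC, so D = C + (0, -10.5) = (48.40, -10.50). On A1, C sits at bearing 90° from D; a 63° counterclockwise sweep puts F at bearing 153°, so F = D + 10.5·(cos 153°, sin 153°) = (39.04, -5.733). Then |LF| = |F − L| = 39.46.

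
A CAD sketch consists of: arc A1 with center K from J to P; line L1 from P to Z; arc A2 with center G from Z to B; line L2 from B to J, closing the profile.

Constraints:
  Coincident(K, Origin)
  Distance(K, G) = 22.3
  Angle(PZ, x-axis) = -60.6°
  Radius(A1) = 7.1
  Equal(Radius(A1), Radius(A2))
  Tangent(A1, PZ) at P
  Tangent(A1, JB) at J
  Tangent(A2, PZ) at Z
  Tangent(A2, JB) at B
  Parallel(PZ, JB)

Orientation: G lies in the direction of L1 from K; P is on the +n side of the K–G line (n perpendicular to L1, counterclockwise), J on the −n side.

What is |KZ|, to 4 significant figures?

23.40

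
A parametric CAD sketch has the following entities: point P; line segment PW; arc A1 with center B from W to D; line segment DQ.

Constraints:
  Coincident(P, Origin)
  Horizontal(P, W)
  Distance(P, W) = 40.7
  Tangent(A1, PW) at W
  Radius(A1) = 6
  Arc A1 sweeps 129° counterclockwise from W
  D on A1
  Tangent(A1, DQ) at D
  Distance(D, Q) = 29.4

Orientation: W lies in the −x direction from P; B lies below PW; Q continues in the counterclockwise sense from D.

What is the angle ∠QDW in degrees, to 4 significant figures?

115.5°

P is at the origin; PW is horizontal with |PW| = 40.7 and W on the −x side, so W = (-40.70, 0.000). The tangent condition forces BW to be normal to PW, so B = W + (0, -6) = (-40.70, -6.000). On A1, W sits at bearing 90° from B; a 129° counterclockwise sweep puts D at bearing 219°, so D = B + 6.0·(cos 219°, sin 219°) = (-45.36, -9.776). A1 meets DQ tangentially, so BD is at right angles to DQ, so DQ runs along (−sin 219°, cos 219°); with |DQ| = 29.4, Q = (-26.86, -32.62). Then cos ∠QDW = DQ·DW / (|DQ||DW|), giving 115.5°.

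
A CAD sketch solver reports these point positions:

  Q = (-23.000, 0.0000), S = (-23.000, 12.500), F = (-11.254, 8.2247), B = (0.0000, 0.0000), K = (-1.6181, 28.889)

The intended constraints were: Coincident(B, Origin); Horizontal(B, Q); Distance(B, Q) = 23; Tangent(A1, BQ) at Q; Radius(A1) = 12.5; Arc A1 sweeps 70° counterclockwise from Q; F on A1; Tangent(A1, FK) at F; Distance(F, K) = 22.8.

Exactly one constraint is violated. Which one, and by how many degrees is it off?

Tangent(A1, FK) at F — off by 5.00°.

B = (0.00, 0.00) ✓; B.y = 0.00, Q.y = 0.00 ✓; |BQ| = 23.00 ✓; ∠(SQ, QB) = 90.00° ✓; |SQ| = 12.50 ✓; bearing(S→F) − bearing(S→Q) = 70.00° ✓; |SF| = 12.50 ✓; ∠(SF, FK) = 95.00° ✗; |FK| = 22.80 ✓.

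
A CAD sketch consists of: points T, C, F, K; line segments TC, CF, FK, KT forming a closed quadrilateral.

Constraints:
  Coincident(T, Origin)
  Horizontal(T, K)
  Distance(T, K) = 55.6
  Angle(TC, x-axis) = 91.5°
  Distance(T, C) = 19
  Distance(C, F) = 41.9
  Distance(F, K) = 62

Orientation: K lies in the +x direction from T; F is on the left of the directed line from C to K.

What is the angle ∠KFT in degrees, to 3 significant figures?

55.0°

T is at the origin; TK is horizontal with |TK| = 55.6 and K in +x, so K = (55.6, 0). TC runs at 91.5° with |TC| = 19.0, so C = (-0.497, 19.0). F is determined by |CF| = 41.9 and |FK| = 62.0 together: it lies at the intersection of circle(C, 41.9) and circle(K, 62.0). With |CK| = 59.2, the foot of the radical line on CK is 12.0 from C and the perpendicular offset is √(41.9² − 12.0²) = 40.2. Taking the left-of-CK solution: F = (23.7, 53.2).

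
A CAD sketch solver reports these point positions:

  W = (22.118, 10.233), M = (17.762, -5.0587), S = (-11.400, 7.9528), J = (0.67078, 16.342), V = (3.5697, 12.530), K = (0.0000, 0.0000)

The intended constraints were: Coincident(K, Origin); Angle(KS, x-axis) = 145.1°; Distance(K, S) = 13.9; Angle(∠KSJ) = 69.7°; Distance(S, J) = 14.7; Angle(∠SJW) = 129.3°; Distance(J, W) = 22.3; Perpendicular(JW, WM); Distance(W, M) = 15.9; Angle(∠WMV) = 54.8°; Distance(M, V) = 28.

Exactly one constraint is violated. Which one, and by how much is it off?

Distance(M, V) = 28 — off by 5.40.

K = (0.00, 0.00) ✓; KS at 145.1° ✓; |KS| = 13.90 ✓; ∠KSJ = 69.70° ✓; |SJ| = 14.70 ✓; ∠SJW = 129.3° ✓; |JW| = 22.30 ✓; ∠(JW, WM) = 90.00° ✓; |WM| = 15.90 ✓; ∠WMV = 54.80° ✓; |MV| = 22.60 ✗.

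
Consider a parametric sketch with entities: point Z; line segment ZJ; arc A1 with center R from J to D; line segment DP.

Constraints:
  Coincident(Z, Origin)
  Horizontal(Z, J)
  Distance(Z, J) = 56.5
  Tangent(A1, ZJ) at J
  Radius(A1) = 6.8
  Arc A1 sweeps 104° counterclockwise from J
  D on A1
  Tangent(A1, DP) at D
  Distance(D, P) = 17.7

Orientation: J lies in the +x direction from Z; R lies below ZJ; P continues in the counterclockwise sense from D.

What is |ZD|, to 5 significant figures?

50.612

A1 meets ZJ tangentially, so RJ is at right angles to ZJ, so R = J + (0, -6.8) = (56.500, -6.8000). On A1, J sits at bearing 90° from R; a 104° counterclockwise sweep puts D at bearing 194°, so D = R + 6.8·(cos 194°, sin 194°) = (49.902, -8.4451). Then |ZD| = |D − Z| = 50.612.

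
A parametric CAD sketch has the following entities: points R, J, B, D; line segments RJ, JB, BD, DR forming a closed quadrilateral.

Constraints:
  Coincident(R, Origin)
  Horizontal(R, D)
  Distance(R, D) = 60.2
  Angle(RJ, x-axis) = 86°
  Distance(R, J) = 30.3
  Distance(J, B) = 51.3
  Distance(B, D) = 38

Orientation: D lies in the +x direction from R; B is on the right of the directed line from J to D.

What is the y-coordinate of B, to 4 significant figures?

-15.44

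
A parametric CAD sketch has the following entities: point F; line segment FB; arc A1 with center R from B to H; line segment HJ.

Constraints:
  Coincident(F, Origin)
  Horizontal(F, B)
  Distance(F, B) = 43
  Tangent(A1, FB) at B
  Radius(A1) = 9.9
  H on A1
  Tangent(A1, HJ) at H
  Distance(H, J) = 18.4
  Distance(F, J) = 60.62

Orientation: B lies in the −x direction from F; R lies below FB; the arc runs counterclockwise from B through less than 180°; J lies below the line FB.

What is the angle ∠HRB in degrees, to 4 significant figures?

86.80°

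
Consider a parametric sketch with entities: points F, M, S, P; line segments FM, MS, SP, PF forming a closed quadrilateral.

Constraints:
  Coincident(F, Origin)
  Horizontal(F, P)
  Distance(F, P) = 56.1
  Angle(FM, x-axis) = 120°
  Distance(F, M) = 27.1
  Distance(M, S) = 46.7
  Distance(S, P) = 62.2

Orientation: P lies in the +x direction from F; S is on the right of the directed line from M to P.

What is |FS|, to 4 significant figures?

21.92

Checks: |MS| = 46.70 ✓; |SP| = 62.20 ✓.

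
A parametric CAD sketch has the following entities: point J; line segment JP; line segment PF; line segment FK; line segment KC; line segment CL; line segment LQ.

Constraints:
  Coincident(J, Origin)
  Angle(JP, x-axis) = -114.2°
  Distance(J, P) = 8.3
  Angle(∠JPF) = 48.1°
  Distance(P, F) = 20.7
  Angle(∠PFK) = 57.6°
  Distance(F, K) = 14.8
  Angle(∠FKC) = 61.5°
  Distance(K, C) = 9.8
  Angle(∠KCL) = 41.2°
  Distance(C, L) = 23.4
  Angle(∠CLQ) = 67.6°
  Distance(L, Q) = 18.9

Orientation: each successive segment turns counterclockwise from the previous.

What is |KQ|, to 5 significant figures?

14.117

∠KCL = 41.2° gives CL at 37.400° from the x-axis; with |CL| = 23.4, L = (21.616, 12.822). ∠CLQ = 67.6° gives LQ at 149.80° from the x-axis; with |LQ| = 18.9, Q = (5.2812, 22.329). Then |KQ| = |Q − K| = 14.117.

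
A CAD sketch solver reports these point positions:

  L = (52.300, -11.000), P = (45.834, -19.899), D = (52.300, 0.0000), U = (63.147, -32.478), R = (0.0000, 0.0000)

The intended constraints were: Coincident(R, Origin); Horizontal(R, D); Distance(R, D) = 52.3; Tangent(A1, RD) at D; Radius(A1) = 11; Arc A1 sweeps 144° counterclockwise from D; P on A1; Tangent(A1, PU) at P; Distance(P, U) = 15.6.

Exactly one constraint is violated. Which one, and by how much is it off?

Distance(P, U) = 15.6 — off by 5.80.

R = (0.00, 0.00) ✓; R.y = 0.00, D.y = 0.00 ✓; |RD| = 52.30 ✓; ∠(LD, DR) = 90.00° ✓; |LD| = 11.00 ✓; bearing(L→P) − bearing(L→D) = 144.0° ✓; |LP| = 11.00 ✓; ∠(LP, PU) = 90.00° ✓; |PU| = 21.40 ✗.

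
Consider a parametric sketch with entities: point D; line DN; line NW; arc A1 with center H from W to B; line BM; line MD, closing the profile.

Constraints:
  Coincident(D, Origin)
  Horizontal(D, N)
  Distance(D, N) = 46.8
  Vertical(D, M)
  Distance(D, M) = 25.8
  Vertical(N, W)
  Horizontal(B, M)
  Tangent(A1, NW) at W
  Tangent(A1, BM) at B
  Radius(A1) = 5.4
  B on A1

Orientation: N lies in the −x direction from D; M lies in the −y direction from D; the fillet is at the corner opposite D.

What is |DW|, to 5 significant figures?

51.053

D is at the origin; DN is horizontal with |DN| = 46.8 and N on the −x side, so N = (-46.800, 0.0000). D and M share the same x with |DM| = 25.8 and M on the −y side, so M = (0.0000, -25.800). The virtual corner opposite D is at (-46.800, -25.800). The tangent condition forces HW to be normal to NW and since A1 is tangent to BM there, HB ⟂ BM, with radius 5.4, so the center H sits 5.4 in from both sides at H = (-41.400, -20.400). That places the tangent points at W = (-46.800, -20.400) on NW and B = (-41.400, -25.800) on BM. Then |DW| = |W − D| = 51.053.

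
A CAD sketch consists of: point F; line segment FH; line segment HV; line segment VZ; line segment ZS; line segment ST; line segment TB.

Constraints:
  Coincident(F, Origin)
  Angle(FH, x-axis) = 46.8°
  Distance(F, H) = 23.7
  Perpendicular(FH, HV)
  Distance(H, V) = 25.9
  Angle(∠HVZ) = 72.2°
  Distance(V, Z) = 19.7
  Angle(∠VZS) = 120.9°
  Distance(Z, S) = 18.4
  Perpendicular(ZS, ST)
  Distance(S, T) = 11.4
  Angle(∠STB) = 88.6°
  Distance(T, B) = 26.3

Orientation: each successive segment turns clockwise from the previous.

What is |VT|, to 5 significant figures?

29.043

F is at the origin; FH runs at 46.8° with length 23.7, so H = (16.224, 17.277). FH ⟂ HV, so HV runs at -43.200°; with |HV| = 25.9, V = (35.104, -0.45321). ∠HVZ = 72.2° gives VZ at -151.00° from the x-axis; with |VZ| = 19.7, Z = (17.874, -10.004). ∠VZS = 120.9° gives ZS at 149.90° from the x-axis; with |ZS| = 18.4, S = (1.9553, -0.77617). The perpendicularity gives ST at right angles to ZS, so ST runs at 59.900°; with |ST| = 11.4, T = (7.6725, 9.0866). Then |VT| = |T − V| = 29.043.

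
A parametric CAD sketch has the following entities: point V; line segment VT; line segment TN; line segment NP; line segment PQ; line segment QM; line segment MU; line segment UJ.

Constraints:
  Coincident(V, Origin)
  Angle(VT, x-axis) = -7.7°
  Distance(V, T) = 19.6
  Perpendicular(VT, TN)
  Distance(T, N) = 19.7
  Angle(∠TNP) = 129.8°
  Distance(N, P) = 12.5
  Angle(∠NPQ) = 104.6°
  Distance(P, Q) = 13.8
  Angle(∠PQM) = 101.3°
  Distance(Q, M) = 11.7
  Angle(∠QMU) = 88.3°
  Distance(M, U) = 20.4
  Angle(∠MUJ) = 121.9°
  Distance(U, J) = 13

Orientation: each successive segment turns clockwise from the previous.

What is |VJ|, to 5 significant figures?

38.660

∠QMU = 88.3° gives MU at -33.700° from the x-axis; with |MU| = 20.4, U = (19.323, -20.723). ∠MUJ = 121.9° gives UJ at -91.800° from the x-axis; with |UJ| = 13.0, J = (18.915, -33.717). Then |VJ| = |J − V| = 38.660.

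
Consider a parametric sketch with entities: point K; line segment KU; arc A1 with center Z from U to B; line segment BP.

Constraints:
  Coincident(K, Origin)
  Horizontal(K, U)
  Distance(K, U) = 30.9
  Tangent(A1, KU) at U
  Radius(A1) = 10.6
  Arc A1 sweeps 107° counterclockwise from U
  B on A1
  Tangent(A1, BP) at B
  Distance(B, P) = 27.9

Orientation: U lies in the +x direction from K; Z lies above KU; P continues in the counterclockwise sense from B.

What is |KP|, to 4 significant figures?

52.07

K is at the origin; K and U share the same y with |KU| = 30.9 and U on the +x side, so U = (30.90, 0.000). Tangency of A1 to KU means the radius ZU is perpendicular to KU, so Z = U + (0, 10.6) = (30.90, 10.60). On A1, U sits at bearing -90° from Z; a 107° counterclockwise sweep puts B at bearing 17°, so B = Z + 10.6·(cos 17°, sin 17°) = (41.04, 13.70). The tangent condition forces ZB to be normal to BP, so BP runs along (−sin 17°, cos 17°); with |BP| = 27.9, P = (32.88, 40.38). Then |KP| = |P − K| = 52.07.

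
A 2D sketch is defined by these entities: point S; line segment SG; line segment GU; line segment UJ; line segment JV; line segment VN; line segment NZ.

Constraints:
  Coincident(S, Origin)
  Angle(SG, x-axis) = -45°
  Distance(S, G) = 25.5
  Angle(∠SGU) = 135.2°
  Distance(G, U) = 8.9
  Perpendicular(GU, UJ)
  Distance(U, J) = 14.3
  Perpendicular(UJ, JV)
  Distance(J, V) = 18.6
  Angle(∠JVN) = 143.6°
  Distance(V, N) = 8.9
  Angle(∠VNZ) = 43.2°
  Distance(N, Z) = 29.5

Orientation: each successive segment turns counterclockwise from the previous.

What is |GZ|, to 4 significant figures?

13.60

∠JVN = 143.6° gives VN at -143.8° from the x-axis; with |VN| = 8.9, N = (1.199, -8.954). ∠VNZ = 43.2° gives NZ at -7.000° from the x-axis; with |NZ| = 29.5, Z = (30.48, -12.55). Then |GZ| = |Z − G| = 13.60.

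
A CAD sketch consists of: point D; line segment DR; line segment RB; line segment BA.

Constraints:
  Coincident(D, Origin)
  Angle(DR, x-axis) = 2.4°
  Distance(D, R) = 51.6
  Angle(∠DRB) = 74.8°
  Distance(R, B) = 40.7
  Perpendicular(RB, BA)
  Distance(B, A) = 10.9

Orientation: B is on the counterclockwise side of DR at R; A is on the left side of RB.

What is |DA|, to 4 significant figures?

47.45

D is at the origin; DR runs at 2.4° with length 51.6, so R = 51.6·(cos 2.4°, sin 2.4°) = (51.55, 2.161). ∠DRB = 74.8°, so RB runs at 2.4° + (180° − 74.8°) = 107.6° from the x-axis; with |RB| = 40.7, B = R + 40.7·(cos 107.6°, sin 107.6°) = (39.25, 40.96). The perpendicularity gives BA at right angles to RB; with |BA| = 10.9 on the left of RB, A = B + 10.9·(-0.9532, -0.3024) = (28.86, 37.66). Then |DA| = |A − D| = 47.45.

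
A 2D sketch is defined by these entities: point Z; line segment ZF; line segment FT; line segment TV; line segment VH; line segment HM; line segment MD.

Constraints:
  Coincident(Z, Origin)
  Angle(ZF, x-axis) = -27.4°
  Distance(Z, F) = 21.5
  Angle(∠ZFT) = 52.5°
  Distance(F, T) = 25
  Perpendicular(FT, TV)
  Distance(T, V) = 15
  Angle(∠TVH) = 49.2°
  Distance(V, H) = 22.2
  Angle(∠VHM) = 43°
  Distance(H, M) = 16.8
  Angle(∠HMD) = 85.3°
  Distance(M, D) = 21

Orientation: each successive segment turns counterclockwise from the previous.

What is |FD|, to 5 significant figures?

31.828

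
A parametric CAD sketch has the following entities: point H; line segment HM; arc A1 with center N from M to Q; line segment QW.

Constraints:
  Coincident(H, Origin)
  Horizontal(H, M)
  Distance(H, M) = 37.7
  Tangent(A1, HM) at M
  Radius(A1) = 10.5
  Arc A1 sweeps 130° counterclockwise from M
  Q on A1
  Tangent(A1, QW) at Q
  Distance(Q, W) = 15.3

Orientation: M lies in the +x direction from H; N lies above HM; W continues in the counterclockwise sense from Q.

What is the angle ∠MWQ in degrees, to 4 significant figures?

36.46°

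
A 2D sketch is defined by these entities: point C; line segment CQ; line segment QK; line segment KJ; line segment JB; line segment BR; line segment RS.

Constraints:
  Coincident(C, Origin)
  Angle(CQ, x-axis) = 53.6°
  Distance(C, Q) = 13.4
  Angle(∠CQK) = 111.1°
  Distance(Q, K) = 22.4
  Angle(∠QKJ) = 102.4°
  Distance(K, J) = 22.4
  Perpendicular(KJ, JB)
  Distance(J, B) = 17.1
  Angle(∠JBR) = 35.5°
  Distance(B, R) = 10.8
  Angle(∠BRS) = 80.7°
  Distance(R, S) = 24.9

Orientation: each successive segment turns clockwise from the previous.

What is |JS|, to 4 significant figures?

16.29

C is at the origin; CQ runs at 53.6° with length 13.4, so Q = (7.952, 10.79). ∠CQK = 111.1° gives QK at -15.30° from the x-axis; with |QK| = 22.4, K = (29.56, 4.875). ∠QKJ = 102.4° gives KJ at -92.90° from the x-axis; with |KJ| = 22.4, J = (28.42, -17.50). The perpendicularity gives JB at right angles to KJ, so JB runs at 177.1°; with |JB| = 17.1, B = (11.35, -16.63). ∠JBR = 35.5° gives BR at 32.60° from the x-axis; with |BR| = 10.8, R = (20.45, -10.81). ∠BRS = 80.7° gives RS at -66.70° from the x-axis; with |RS| = 24.9, S = (30.29, -33.68). Then |JS| = |S − J| = 16.29.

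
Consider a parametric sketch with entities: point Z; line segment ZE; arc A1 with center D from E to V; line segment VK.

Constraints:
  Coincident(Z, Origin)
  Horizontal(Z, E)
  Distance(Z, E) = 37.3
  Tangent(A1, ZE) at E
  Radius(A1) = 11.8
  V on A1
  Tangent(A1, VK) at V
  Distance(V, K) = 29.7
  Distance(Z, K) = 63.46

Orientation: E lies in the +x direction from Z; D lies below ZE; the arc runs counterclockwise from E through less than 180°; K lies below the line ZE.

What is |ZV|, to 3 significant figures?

34.3

Checks: |DV| = 11.80 ✓; ∠(DV, VK) = 90.00° ✓; |VK| = 29.70 ✓; |ZK| = 63.46 ✓.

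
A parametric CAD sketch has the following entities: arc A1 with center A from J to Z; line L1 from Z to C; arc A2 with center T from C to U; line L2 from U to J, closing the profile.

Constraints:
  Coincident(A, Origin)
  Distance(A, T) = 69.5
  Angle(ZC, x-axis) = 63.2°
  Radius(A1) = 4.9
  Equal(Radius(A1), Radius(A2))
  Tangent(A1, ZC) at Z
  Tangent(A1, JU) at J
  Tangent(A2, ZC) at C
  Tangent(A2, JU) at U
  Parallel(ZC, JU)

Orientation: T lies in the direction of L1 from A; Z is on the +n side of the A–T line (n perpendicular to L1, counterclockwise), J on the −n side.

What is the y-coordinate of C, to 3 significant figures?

64.2

The slot axis is L1's direction at 63.2°, so u = (cos 63.2°, sin 63.2°) = (0.451, 0.893) and n = (−sin 63.2°, cos 63.2°) = (-0.893, 0.451). A is at the origin and T lies 69.5 along u from A, so T = 69.5·u = (31.3, 62.0). Tangency of A1 to both parallel lines with radius 4.9 puts Z and J at A ± 4.9·n: Z = (-4.37, 2.21), J = (4.37, -2.21). Equal radii place C and U the same way about T: C = T + 4.9·n = (27.0, 64.2), U = T − 4.9·n = (35.7, 59.8). So C.y = 64.2.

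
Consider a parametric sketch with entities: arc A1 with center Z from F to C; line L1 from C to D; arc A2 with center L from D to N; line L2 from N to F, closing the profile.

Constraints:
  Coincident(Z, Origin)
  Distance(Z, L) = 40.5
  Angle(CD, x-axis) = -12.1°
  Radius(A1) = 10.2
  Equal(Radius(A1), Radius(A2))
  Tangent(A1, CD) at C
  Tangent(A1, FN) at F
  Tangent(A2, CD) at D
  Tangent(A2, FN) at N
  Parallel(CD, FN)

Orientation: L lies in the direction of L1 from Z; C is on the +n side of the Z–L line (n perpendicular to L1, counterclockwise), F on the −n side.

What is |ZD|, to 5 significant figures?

41.765

Tangency of A1 to both parallel lines with radius 10.2 puts C and F at Z ± 10.2·n: C = (2.1381, 9.9734), F = (-2.1381, -9.9734). Equal radii place D and N the same way about L: D = L + 10.2·n = (41.738, 1.4838), N = L − 10.2·n = (37.462, -18.463). Then |ZD| = |D − Z| = 41.765.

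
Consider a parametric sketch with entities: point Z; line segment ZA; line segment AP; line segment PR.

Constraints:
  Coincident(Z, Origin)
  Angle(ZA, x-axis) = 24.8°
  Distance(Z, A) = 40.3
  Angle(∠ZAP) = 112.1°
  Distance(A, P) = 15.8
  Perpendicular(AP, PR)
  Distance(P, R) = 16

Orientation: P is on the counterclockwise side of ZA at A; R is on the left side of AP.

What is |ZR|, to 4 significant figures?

37.60

Z is at the origin; ZA runs at 24.8° with length 40.3, so A = 40.3·(cos 24.8°, sin 24.8°) = (36.58, 16.90). ∠ZAP = 112.1°, so AP runs at 24.8° + (180° − 112.1°) = 92.70° from the x-axis; with |AP| = 15.8, P = A + 15.8·(cos 92.70°, sin 92.70°) = (35.84, 32.69). The perpendicularity gives PR at right angles to AP; with |PR| = 16.0 on the left of AP, R = P + 16.0·(-0.9989, -0.04711) = (19.86, 31.93). Then |ZR| = |R − Z| = 37.60.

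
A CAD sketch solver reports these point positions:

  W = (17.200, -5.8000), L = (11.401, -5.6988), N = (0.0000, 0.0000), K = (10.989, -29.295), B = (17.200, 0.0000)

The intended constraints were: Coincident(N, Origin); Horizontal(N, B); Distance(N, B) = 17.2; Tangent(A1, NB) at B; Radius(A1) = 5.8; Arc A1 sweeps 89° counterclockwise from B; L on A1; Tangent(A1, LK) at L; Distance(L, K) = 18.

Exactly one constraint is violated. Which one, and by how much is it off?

Distance(L, K) = 18 — off by 5.60.

N = (0.00, 0.00) ✓; N.y = 0.00, B.y = 0.00 ✓; |NB| = 17.20 ✓; ∠(WB, BN) = 90.00° ✓; |WB| = 5.800 ✓; bearing(W→L) − bearing(W→B) = 89.00° ✓; |WL| = 5.800 ✓; ∠(WL, LK) = 90.00° ✓; |LK| = 23.60 ✗.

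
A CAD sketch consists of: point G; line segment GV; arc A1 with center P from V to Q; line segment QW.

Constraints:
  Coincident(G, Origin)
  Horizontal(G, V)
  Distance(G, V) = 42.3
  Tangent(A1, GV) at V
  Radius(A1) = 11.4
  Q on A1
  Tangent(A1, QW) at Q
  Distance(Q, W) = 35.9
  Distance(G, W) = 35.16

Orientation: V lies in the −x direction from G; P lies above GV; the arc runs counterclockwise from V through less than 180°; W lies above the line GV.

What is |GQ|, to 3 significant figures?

33.5

G is at the origin; G and V share the same y with |GV| = 42.3 and V on the −x side, so V = (-42.3, 0.00). A1 meets GV tangentially, so PV is at right angles to GV, so P = V + (0, 11.4) = (-42.3, 11.4). Since PQ ⟂ QW (tangency), |PW| = √(11.4² + 35.9²) = 37.7 regardless of where Q sits on A1. So W lies on both circle(G, 35.16) and circle(P, 37.7); the above-GV intersection is W = (-11.6, 33.2). Q is the foot of the tangent from W: Q = (-33.2, 4.54).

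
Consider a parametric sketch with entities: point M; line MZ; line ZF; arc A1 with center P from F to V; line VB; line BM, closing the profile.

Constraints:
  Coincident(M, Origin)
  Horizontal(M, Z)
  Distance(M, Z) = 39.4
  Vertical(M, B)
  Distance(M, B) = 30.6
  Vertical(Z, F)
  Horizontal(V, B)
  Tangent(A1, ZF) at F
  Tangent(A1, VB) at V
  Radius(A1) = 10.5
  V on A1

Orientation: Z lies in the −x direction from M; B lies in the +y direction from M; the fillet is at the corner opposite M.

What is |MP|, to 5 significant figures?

35.203

M is at the origin; MZ is horizontal with |MZ| = 39.4 and Z on the −x side, so Z = (-39.400, 0.0000). MB is vertical with |MB| = 30.6 and B on the +y side, so B = (0.0000, 30.600). The virtual corner opposite M is at (-39.400, 30.600). The tangent condition forces PF to be normal to ZF and A1 meets VB tangentially, so PV is at right angles to VB, with radius 10.5, so the center P sits 10.5 in from both sides at P = (-28.900, 20.100). Then |MP| = |P − M| = 35.203.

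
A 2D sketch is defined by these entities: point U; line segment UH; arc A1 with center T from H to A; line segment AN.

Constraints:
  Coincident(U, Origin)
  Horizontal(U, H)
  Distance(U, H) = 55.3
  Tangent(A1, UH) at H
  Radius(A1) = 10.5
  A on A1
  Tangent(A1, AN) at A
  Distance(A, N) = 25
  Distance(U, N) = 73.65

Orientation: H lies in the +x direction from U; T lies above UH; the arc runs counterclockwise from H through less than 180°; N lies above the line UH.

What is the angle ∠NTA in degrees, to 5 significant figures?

67.218°

Checks: ∠(TH, HU) = 90.00° ✓; |TH| = 10.50 ✓; |TA| = 10.50 ✓; ∠(TA, AN) = 90.00° ✓; |AN| = 25.00 ✓; |UN| = 73.65 ✓.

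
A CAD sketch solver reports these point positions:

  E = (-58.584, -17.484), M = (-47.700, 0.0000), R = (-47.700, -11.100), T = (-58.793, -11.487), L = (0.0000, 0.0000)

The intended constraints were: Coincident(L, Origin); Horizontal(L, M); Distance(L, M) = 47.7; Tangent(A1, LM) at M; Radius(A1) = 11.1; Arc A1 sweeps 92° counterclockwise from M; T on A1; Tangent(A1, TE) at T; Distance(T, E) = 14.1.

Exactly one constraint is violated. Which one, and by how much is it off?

Distance(T, E) = 14.1 — off by 8.10.

L = (0.00, 0.00) ✓; L.y = 0.00, M.y = 0.00 ✓; |LM| = 47.70 ✓; ∠(RM, ML) = 90.00° ✓; |RM| = 11.10 ✓; bearing(R→T) − bearing(R→M) = 92.00° ✓; |RT| = 11.10 ✓; ∠(RT, TE) = 90.00° ✓; |TE| = 6.001 ✗.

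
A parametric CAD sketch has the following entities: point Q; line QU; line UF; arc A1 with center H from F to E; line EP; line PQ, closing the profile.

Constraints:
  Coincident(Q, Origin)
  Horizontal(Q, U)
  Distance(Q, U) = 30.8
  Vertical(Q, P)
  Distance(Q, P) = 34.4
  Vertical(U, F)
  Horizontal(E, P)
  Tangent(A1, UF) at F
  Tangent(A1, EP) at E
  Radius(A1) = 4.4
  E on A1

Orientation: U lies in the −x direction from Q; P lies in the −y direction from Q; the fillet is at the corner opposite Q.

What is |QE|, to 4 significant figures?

43.36

The virtual corner opposite Q is at (-30.80, -34.40). The tangent condition forces HF to be normal to UF and tangency of A1 to EP means the radius HE is perpendicular to EP, with radius 4.4, so the center H sits 4.4 in from both sides at H = (-26.40, -30.00). That places the tangent points at F = (-30.80, -30.00) on UF and E = (-26.40, -34.40) on EP. Then |QE| = |E − Q| = 43.36.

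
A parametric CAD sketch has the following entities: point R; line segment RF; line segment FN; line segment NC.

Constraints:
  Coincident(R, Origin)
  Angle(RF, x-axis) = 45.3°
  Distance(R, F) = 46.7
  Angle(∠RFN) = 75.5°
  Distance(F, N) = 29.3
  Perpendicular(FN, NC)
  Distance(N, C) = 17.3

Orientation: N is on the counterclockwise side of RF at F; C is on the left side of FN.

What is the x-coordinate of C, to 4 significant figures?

-1.177

R is at the origin; RF runs at 45.3° with length 46.7, so F = 46.7·(cos 45.3°, sin 45.3°) = (32.85, 33.19). ∠RFN = 75.5°, so FN runs at 45.3° + (180° − 75.5°) = 149.8° from the x-axis; with |FN| = 29.3, N = F + 29.3·(cos 149.8°, sin 149.8°) = (7.525, 47.93). The perpendicularity gives NC at right angles to FN; with |NC| = 17.3 on the left of FN, C = N + 17.3·(-0.5030, -0.8643) = (-1.177, 32.98). So C.x = -1.177.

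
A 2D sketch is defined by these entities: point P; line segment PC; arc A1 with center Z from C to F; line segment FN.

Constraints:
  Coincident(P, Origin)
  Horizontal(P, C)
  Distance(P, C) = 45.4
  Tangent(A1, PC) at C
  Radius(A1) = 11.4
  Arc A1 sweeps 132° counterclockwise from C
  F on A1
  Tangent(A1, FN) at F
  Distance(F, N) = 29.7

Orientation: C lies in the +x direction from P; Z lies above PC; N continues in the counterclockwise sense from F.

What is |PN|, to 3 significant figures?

53.3

P is at the origin; P and C share the same y with |PC| = 45.4 and C on the +x side, so C = (45.4, 0.00). The tangent condition forces ZC to be normal to PC, so Z = C + (0, 11.4) = (45.4, 11.4). On A1, C sits at bearing -90° from Z; a 132° counterclockwise sweep puts F at bearing 42°, so F = Z + 11.4·(cos 42°, sin 42°) = (53.9, 19.0). Tangency of A1 to FN means the radius ZF is perpendicular to FN, so FN runs along (−sin 42°, cos 42°); with |FN| = 29.7, N = (34.0, 41.1). Then |PN| = |N − P| = 53.3.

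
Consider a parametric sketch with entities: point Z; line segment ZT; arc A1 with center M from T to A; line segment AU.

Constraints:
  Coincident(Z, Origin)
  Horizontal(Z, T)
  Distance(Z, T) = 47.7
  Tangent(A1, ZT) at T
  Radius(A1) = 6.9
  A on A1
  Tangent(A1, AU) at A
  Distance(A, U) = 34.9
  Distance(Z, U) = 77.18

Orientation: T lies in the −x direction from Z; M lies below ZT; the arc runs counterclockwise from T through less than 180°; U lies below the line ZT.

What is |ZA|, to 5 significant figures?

54.143

Z is at the origin; Z and T share the same y with |ZT| = 47.7 and T on the −x side, so T = (-47.700, 0.0000). The tangent condition forces MT to be normal to ZT, so M = T + (0, -6.9) = (-47.700, -6.9000). Since MA ⟂ AU (tangency), |MU| = √(6.9² + 34.9²) = 35.576 regardless of where A sits on A1. So U lies on both circle(Z, 77.18) and circle(M, 35.576); the below-ZT intersection is U = (-68.332, -35.882). A is the foot of the tangent from U: A = (-53.991, -4.0646).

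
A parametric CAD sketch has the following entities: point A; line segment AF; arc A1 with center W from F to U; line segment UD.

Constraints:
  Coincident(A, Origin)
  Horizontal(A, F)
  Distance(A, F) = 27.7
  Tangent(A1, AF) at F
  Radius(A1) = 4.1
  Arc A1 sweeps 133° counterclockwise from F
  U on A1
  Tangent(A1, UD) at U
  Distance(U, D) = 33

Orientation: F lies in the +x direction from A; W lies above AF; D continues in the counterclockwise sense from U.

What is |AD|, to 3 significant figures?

32.1

A is at the origin; A and F share the same y with |AF| = 27.7 and F on the +x side, so F = (27.7, 0.00). A1 meets AF tangentially, so WF is at right angles to AF, so W = F + (0, 4.1) = (27.7, 4.10). On A1, F sits at bearing -90° from W; a 133° counterclockwise sweep puts U at bearing 43°, so U = W + 4.1·(cos 43°, sin 43°) = (30.7, 6.90). Since A1 is tangent to UD there, WU ⟂ UD, so UD runs along (−sin 43°, cos 43°); with |UD| = 33.0, D = (8.19, 31.0). Then |AD| = |D − A| = 32.1.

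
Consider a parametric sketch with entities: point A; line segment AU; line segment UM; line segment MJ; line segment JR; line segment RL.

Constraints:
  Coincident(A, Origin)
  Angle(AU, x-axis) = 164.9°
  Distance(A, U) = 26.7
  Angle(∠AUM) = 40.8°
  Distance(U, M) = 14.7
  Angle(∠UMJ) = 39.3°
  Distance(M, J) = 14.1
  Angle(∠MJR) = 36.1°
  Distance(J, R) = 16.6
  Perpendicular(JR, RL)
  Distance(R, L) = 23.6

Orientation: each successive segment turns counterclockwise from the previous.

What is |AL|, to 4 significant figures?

21.43

A is at the origin; AU runs at 164.9° with length 26.7, so U = (-25.78, 6.955). ∠AUM = 40.8° gives UM at -55.90° from the x-axis; with |UM| = 14.7, M = (-17.54, -5.217). ∠UMJ = 39.3° gives MJ at 84.80° from the x-axis; with |MJ| = 14.1, J = (-16.26, 8.825). ∠MJR = 36.1° gives JR at -131.3° from the x-axis; with |JR| = 16.6, R = (-27.21, -3.646). JR is perpendicular to RL, so RL runs at -41.30°; with |RL| = 23.6, L = (-9.485, -19.22). Then |AL| = |L − A| = 21.43.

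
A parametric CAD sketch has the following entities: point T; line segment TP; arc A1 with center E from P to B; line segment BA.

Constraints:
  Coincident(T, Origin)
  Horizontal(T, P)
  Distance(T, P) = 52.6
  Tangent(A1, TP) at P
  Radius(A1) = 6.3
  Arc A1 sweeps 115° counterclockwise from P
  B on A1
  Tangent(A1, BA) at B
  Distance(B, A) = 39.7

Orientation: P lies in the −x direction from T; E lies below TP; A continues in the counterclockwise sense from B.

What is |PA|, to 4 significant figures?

46.29

T is at the origin; TP is horizontal with |TP| = 52.6 and P on the −x side, so P = (-52.60, 0.000). The tangent condition forces EP to be normal to TP, so E = P + (0, -6.3) = (-52.60, -6.300). On A1, P sits at bearing 90° from E; a 115° counterclockwise sweep puts B at bearing 205°, so B = E + 6.3·(cos 205°, sin 205°) = (-58.31, -8.962). Tangency of A1 to BA means the radius EB is perpendicular to BA, so BA runs along (−sin 205°, cos 205°); with |BA| = 39.7, A = (-41.53, -44.94). Then |PA| = |A − P| = 46.29.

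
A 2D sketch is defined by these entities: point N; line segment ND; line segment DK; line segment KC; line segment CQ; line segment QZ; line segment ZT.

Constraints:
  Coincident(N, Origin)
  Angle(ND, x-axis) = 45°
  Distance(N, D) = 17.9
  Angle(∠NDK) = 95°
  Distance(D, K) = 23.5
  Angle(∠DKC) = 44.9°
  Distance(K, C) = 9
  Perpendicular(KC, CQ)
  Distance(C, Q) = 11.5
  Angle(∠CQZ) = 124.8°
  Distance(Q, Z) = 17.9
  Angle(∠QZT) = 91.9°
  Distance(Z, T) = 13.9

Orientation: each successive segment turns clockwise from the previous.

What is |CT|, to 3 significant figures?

25.3

N is at the origin; ND runs at 45.0° with length 17.9, so D = (12.7, 12.7). ∠NDK = 95.0° gives DK at -40.0° from the x-axis; with |DK| = 23.5, K = (30.7, -2.45). ∠DKC = 44.9° gives KC at -175° from the x-axis; with |KC| = 9.0, C = (21.7, -3.22). KC is perpendicular to CQ, so CQ runs at 94.9°; with |CQ| = 11.5, Q = (20.7, 8.24). ∠CQZ = 124.8° gives QZ at 39.7° from the x-axis; with |QZ| = 17.9, Z = (34.5, 19.7). ∠QZT = 91.9° gives ZT at -48.4° from the x-axis; with |ZT| = 13.9, T = (43.7, 9.28). Then |CT| = |T − C| = 25.3.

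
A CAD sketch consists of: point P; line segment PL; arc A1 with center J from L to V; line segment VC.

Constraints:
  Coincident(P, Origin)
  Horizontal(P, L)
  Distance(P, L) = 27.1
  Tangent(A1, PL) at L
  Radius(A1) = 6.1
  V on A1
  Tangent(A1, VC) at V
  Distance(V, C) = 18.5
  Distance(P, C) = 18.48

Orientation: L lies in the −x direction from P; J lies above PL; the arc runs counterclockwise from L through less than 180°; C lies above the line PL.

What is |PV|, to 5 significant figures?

22.712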